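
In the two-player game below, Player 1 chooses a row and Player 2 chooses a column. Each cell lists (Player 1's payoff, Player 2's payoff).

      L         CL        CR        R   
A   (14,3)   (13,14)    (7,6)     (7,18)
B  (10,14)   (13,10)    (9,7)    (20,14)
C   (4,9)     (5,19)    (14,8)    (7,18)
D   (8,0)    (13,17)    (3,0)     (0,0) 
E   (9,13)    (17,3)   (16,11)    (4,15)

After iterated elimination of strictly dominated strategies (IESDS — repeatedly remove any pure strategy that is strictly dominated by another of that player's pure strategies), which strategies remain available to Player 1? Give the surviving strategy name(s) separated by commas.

A, B

Row D is eliminated: E beats it against every remaining column (L: 9>8, CL: 17>13, CR: 16>3, R: 4>0).
Column CR is eliminated: R beats it against every remaining row (A: 18>6, B: 14>7, C: 18>8, E: 15>11).
Row C is eliminated: B beats it against every remaining column (L: 10>4, CL: 13>5, R: 20>7).
Player 2's strategy CL is strictly dominated by R (A: 18>14, B: 14>10, E: 15>3) and is removed.
Player 1's strategy E is strictly dominated by A (L: 14>9, R: 7>4) and is removed.
Among the remaining strategies, none is strictly dominated by another pure strategy of the same player, so the elimination stops.
Surviving strategies — Player 1: {A, B}; Player 2: {L, R}.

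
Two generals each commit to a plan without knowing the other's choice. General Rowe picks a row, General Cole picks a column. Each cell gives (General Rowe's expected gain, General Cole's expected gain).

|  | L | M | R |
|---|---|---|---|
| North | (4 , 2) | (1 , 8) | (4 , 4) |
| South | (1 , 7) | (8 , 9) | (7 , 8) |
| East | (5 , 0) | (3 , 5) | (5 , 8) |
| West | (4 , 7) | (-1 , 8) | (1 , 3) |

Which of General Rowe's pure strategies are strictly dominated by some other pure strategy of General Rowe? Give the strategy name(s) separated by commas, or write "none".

North, West

East strictly dominates North — L: 5>4, M: 3>1, R: 5>4.
South is not dominated — it holds its own against North at M (8>1); East at M (8>3); West at M (8>-1).
East is not dominated — it holds its own against North at L (5>4); South at L (5>1); West at L (5>4).
East strictly dominates West — L: 5>4, M: 3>-1, R: 5>1.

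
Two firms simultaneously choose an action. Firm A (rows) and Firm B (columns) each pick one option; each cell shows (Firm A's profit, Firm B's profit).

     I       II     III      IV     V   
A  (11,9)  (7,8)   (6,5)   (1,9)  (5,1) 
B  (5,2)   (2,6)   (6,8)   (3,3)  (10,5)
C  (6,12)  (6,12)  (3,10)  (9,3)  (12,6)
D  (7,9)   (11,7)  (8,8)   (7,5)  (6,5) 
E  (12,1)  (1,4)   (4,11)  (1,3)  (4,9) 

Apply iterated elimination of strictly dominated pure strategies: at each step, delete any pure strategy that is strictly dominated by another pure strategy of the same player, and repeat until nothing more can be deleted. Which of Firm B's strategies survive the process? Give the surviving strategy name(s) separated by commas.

Column V is eliminated: III beats it against every remaining row (A: 5>1, B: 8>5, C: 10>6, D: 8>5, E: 11>9).
For Firm A, D strictly dominates B on the remaining columns (I: 7>5, II: 11>2, III: 8>6, IV: 7>3); eliminate B.
Among the remaining strategies, none is strictly dominated by another pure strategy of the same player, so the elimination stops.
Surviving strategies — Firm A: {A, C, D, E}; Firm B: {I, II, III, IV}.

I, II, III, IV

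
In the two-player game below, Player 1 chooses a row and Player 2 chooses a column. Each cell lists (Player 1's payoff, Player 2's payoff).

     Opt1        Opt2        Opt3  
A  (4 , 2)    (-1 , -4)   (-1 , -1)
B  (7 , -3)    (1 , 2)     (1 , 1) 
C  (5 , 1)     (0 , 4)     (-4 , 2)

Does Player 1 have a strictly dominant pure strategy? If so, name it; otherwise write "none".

B

B vs A: Opt1: 7>4, Opt2: 1>-1, Opt3: 1>-1.
B vs C: Opt1: 7>5, Opt2: 1>0, Opt3: 1>-4.
B strictly beats every other strategy against every opponent action, so it is strictly dominant.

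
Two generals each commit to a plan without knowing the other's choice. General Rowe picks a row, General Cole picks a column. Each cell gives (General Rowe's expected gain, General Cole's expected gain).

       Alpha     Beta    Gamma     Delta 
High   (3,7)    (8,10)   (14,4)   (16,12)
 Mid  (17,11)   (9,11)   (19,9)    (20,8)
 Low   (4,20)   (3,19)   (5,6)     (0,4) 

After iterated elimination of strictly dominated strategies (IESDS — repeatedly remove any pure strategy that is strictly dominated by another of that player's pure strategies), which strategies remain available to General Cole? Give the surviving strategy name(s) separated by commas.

For General Rowe, Mid strictly dominates High on the remaining columns (Alpha: 17>3, Beta: 9>8, Gamma: 19>14, Delta: 20>16); eliminate High.
Row Low is eliminated: Mid beats it against every remaining column (Alpha: 17>4, Beta: 9>3, Gamma: 19>5, Delta: 20>0).
General Cole's strategy Gamma is strictly dominated by Alpha (Mid: 11>9) and is removed.
Column Delta is eliminated: Alpha beats it against every remaining row (Mid: 11>8).
Among the remaining strategies, none is strictly dominated by another pure strategy of the same player, so the elimination stops.
Surviving strategies — General Rowe: {Mid}; General Cole: {Alpha, Beta}.

Alpha, Beta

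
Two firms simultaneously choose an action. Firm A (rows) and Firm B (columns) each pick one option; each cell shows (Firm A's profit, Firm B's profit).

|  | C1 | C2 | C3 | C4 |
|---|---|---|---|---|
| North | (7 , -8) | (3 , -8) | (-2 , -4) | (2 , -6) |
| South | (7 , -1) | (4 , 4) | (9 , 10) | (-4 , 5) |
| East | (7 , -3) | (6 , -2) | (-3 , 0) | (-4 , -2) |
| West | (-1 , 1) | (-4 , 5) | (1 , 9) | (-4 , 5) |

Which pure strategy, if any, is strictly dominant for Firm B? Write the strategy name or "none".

C3 vs C1: North: -4>-8, South: 10>-1, East: 0>-3, West: 9>1.
C3 vs C2: North: -4>-8, South: 10>4, East: 0>-2, West: 9>5.
C3 vs C4: North: -4>-6, South: 10>5, East: 0>-2, West: 9>5.
C3 strictly beats every other strategy against every opponent action, so it is strictly dominant.

C3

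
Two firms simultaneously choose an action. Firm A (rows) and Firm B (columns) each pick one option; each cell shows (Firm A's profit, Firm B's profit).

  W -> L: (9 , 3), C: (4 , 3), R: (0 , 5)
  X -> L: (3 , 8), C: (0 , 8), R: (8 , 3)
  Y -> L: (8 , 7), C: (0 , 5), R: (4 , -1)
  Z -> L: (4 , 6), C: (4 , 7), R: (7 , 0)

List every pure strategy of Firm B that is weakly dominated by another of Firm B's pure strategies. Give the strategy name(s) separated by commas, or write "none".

L is not dominated — it holds its own against C at Y (7>5); R at X (8>3).
Nothing dominates C: L at Z (7>6); R at X (8>3).
Nothing dominates R: L at W (5>3); C at W (5>3).

none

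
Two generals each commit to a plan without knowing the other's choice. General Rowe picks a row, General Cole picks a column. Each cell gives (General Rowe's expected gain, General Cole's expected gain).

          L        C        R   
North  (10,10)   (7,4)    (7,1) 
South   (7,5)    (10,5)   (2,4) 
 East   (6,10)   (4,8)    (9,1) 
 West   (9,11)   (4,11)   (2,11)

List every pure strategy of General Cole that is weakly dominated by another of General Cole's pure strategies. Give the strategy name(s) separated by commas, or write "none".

Nothing dominates L: C at North (10>4); R at North (10>1).
C: dominated, since L does at least as well everywhere (North: 10>4, South: 5=5, East: 10>8, West: 11=11).
R is weakly dominated by L (North: 10>1, South: 5>4, East: 10>1, West: 11=11).

C, R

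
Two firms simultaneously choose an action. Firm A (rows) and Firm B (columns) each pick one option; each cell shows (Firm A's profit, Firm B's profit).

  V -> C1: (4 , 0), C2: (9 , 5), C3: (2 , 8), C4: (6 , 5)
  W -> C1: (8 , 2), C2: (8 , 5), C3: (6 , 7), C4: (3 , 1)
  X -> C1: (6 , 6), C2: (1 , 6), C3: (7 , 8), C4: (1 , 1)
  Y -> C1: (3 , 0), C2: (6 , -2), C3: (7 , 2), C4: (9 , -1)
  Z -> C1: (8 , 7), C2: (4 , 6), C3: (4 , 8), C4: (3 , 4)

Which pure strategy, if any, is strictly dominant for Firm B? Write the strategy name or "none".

C3 vs C1: V: 8>0, W: 7>2, X: 8>6, Y: 2>0, Z: 8>7.
C3 vs C2: V: 8>5, W: 7>5, X: 8>6, Y: 2>-2, Z: 8>6.
C3 vs C4: V: 8>5, W: 7>1, X: 8>1, Y: 2>-1, Z: 8>4.
C3 strictly beats every other strategy against every opponent action, so it is strictly dominant.

C3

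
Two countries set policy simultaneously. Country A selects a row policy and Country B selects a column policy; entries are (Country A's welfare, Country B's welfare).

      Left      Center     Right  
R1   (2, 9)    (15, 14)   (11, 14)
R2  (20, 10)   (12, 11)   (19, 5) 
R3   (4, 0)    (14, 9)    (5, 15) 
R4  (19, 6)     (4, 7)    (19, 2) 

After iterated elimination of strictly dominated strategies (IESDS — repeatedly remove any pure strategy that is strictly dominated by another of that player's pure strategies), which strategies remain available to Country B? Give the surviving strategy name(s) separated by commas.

For Country B, Center strictly dominates Left on the remaining rows (R1: 14>9, R2: 11>10, R3: 9>0, R4: 7>6); eliminate Left.
Row R3 is eliminated: R1 beats it against every remaining column (Center: 15>14, Right: 11>5).
Among the remaining strategies, none is strictly dominated by another pure strategy of the same player, so the elimination stops.
Surviving strategies — Country A: {R1, R2, R4}; Country B: {Center, Right}.

Center, Right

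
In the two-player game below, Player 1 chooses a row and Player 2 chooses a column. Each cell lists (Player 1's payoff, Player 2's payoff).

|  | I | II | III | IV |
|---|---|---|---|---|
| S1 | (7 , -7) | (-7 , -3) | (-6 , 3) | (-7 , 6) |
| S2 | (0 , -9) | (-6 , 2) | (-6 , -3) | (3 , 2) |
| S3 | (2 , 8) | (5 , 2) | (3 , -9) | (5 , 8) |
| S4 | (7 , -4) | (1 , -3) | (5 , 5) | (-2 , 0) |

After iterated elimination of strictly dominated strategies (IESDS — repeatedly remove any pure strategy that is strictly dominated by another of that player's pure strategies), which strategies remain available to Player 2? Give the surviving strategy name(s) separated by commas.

Row S2 is eliminated: S3 beats it against every remaining column (I: 2>0, II: 5>-6, III: 3>-6, IV: 5>3).
For Player 2, IV strictly dominates II on the remaining rows (S1: 6>-3, S3: 8>2, S4: 0>-3); eliminate II.
Among the remaining strategies, none is strictly dominated by another pure strategy of the same player, so the elimination stops.
Surviving strategies — Player 1: {S1, S3, S4}; Player 2: {I, III, IV}.

I, III, IV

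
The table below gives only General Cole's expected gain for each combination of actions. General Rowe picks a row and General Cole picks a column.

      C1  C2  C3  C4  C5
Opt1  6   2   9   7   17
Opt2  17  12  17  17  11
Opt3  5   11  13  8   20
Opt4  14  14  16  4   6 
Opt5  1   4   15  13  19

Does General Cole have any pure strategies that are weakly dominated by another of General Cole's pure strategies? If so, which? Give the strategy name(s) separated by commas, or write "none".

C3 weakly dominates C1 — Opt1: 9>6, Opt2: 17=17, Opt3: 13>5, Opt4: 16>14, Opt5: 15>1.
C2: dominated, since C3 does at least as well everywhere (Opt1: 9>2, Opt2: 17>12, Opt3: 13>11, Opt4: 16>14, Opt5: 15>4).
C3 is not dominated — it holds its own against C1 at Opt1 (9>6); C2 at Opt1 (9>2); C4 at Opt1 (9>7); C5 at Opt2 (17>11).
C4: dominated, since C3 does at least as well everywhere (Opt1: 9>7, Opt2: 17=17, Opt3: 13>8, Opt4: 16>4, Opt5: 15>13).
Nothing dominates C5: C1 at Opt1 (17>6); C2 at Opt1 (17>2); C3 at Opt1 (17>9); C4 at Opt1 (17>7).

C1, C2, C4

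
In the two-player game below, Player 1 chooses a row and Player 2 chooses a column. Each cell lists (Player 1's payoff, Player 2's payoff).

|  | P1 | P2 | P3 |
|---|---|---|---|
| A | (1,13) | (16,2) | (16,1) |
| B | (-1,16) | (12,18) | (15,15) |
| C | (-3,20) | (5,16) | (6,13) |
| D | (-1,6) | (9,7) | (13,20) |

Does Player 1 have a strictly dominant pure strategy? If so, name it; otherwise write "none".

A

A vs B: P1: 1>-1, P2: 16>12, P3: 16>15.
A vs C: P1: 1>-3, P2: 16>5, P3: 16>6.
A vs D: P1: 1>-1, P2: 16>9, P3: 16>13.
A strictly beats every other strategy against every opponent action, so it is strictly dominant.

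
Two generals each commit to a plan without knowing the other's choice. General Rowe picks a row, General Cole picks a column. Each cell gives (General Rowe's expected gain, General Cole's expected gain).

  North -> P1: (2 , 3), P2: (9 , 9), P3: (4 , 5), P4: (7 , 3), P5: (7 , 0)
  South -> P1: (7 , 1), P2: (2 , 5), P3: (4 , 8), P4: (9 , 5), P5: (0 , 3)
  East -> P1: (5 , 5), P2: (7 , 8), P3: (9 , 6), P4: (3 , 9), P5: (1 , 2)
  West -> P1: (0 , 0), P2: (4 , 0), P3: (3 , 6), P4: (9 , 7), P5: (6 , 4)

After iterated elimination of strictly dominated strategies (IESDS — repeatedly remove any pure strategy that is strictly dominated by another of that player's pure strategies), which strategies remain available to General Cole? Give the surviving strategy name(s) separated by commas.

P2, P3, P4

General Cole's strategy P1 is strictly dominated by P3 (North: 5>3, South: 8>1, East: 6>5, West: 6>0) and is removed.
Column P5 is eliminated: P3 beats it against every remaining row (North: 5>0, South: 8>3, East: 6>2, West: 6>4).
Among the remaining strategies, none is strictly dominated by another pure strategy of the same player, so the elimination stops.
Surviving strategies — General Rowe: {North, South, East, West}; General Cole: {P2, P3, P4}.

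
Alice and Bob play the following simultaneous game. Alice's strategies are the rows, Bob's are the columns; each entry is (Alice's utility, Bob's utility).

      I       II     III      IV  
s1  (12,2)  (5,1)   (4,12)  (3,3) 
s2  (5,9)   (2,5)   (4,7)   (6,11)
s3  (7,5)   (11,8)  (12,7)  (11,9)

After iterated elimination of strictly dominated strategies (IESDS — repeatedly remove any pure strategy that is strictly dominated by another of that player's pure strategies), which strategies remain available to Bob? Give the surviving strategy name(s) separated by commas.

IV

Row s2 is eliminated: s3 beats it against every remaining column (I: 7>5, II: 11>2, III: 12>4, IV: 11>6).
Bob's strategy I is strictly dominated by III (s1: 12>2, s3: 7>5) and is removed.
Alice's strategy s1 is strictly dominated by s3 (II: 11>5, III: 12>4, IV: 11>3) and is removed.
For Bob, IV strictly dominates II on the remaining rows (s3: 9>8); eliminate II.
Bob's strategy III is strictly dominated by IV (s3: 9>7) and is removed.
Among the remaining strategies, none is strictly dominated by another pure strategy of the same player, so the elimination stops.
Surviving strategies — Alice: {s3}; Bob: {IV}.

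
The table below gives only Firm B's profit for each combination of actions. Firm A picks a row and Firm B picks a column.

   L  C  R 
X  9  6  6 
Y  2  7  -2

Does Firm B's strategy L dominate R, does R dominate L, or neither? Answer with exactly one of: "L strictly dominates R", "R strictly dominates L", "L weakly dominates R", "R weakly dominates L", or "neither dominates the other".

L's payoffs vs R's, by Firm A's action — X: 9>6, Y: 2>-2.
L gives a strictly higher payoff against every action of Firm A, so L strictly dominates R.

L strictly dominates R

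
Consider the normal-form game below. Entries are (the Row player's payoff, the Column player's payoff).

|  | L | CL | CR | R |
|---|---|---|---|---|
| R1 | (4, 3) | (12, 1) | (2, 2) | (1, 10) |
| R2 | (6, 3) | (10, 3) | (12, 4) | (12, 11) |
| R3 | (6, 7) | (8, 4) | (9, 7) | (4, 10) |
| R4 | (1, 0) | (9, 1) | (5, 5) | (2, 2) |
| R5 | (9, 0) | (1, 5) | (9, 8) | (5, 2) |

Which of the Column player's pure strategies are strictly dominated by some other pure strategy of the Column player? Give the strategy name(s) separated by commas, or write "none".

R strictly dominates L — R1: 10>3, R2: 11>3, R3: 10>7, R4: 2>0, R5: 2>0.
CL is strictly dominated by CR (R1: 2>1, R2: 4>3, R3: 7>4, R4: 5>1, R5: 8>5).
CR: no other strategy beats it everywhere (L at R2 (4>3); CL at R1 (2>1); R at R4 (5>2)).
R is not dominated — it holds its own against L at R1 (10>3); CL at R1 (10>1); CR at R1 (10>2).

L, CL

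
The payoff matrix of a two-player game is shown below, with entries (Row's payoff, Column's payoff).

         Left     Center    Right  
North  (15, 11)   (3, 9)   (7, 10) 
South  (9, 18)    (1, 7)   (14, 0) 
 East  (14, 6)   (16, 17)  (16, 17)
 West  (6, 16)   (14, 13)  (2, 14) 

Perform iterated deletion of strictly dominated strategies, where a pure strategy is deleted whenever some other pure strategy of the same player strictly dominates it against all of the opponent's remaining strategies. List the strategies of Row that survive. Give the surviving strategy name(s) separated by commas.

Row South is eliminated: East beats it against every remaining column (Left: 14>9, Center: 16>1, Right: 16>14).
Row's strategy West is strictly dominated by East (Left: 14>6, Center: 16>14, Right: 16>2) and is removed.
Among the remaining strategies, none is strictly dominated by another pure strategy of the same player, so the elimination stops.
Surviving strategies — Row: {North, East}; Column: {Left, Center, Right}.

North, East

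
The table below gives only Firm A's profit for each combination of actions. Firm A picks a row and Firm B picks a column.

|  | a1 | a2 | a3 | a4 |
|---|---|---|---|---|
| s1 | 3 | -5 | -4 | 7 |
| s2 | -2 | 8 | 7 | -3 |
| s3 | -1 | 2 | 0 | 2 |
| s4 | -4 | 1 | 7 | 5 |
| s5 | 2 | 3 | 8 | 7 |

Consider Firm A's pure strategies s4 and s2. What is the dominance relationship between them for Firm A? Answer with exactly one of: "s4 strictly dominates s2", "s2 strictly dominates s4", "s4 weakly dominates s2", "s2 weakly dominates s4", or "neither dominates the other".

s4's payoffs vs s2's, by Firm B's action — a1: -4<-2, a2: 1<8, a3: 7=7, a4: 5>-3.
s4 does better at a4 but worse at a1, a2; neither strategy dominates the other.

neither dominates the other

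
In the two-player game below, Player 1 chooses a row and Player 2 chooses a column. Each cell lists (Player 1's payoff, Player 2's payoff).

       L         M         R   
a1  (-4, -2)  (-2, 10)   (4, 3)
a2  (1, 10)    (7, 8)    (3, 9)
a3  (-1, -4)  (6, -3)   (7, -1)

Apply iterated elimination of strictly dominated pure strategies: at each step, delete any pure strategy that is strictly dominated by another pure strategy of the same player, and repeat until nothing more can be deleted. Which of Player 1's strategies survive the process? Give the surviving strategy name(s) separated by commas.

Player 1's strategy a1 is strictly dominated by a3 (L: -1>-4, M: 6>-2, R: 7>4) and is removed.
For Player 2, R strictly dominates M on the remaining rows (a2: 9>8, a3: -1>-3); eliminate M.
Among the remaining strategies, none is strictly dominated by another pure strategy of the same player, so the elimination stops.
Surviving strategies — Player 1: {a2, a3}; Player 2: {L, R}.

a2, a3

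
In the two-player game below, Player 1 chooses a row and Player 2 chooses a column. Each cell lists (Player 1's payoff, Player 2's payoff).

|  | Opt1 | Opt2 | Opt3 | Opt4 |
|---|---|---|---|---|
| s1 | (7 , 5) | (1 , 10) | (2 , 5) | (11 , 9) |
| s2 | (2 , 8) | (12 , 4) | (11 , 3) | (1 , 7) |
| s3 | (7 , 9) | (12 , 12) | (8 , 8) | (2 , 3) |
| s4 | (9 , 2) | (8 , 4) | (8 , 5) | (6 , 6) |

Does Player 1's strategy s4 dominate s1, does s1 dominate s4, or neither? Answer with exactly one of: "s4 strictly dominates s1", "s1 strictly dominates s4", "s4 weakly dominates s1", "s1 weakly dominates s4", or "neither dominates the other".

neither dominates the other

Compare s4 to s1 across each opponent action: Opt1: 9>7, Opt2: 8>1, Opt3: 8>2, Opt4: 6<11.
s4 does better at Opt1, Opt2, Opt3 but worse at Opt4; neither strategy dominates the other.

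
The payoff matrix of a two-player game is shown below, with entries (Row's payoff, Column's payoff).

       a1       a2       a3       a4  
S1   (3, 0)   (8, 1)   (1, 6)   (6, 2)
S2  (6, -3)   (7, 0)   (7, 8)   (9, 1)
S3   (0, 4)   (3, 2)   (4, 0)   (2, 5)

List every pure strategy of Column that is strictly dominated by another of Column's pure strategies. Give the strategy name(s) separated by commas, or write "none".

a1: dominated, since a4 does at least as well everywhere (S1: 2>0, S2: 1>-3, S3: 5>4).
a2: dominated, since a4 does at least as well everywhere (S1: 2>1, S2: 1>0, S3: 5>2).
Nothing dominates a3: a1 at S1 (6>0); a2 at S1 (6>1); a4 at S1 (6>2).
a4: no other strategy beats it everywhere (a1 at S1 (2>0); a2 at S1 (2>1); a3 at S3 (5>0)).

a1, a2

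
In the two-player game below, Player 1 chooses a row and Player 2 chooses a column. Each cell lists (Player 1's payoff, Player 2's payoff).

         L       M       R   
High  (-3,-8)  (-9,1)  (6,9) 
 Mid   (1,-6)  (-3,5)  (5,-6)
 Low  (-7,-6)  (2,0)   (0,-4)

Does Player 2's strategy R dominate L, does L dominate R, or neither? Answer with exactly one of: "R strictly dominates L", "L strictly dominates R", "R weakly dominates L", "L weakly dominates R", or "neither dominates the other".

Compare R to L across each opponent action: High: 9>-8, Mid: -6=-6, Low: -4>-6.
R is at least as good everywhere and strictly better somewhere (tied only at Mid), so R weakly but not strictly dominates L.

R weakly dominates L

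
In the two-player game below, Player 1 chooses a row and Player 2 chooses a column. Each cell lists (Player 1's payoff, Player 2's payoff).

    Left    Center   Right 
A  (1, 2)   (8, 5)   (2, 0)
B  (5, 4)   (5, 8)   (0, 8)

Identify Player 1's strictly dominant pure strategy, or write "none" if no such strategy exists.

none

A fails to dominate B at Left (1<5).
B fails to dominate A at Center (5<8).
No single strategy dominates all the others.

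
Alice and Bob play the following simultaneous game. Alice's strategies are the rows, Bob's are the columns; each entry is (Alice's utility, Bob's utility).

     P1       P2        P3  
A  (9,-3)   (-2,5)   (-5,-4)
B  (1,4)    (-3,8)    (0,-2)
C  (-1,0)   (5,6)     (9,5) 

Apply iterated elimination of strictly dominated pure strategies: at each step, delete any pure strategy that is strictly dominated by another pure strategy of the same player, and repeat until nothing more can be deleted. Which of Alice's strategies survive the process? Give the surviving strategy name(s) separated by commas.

C

Column P1 is eliminated: P2 beats it against every remaining row (A: 5>-3, B: 8>4, C: 6>0).
Alice's strategy A is strictly dominated by C (P2: 5>-2, P3: 9>-5) and is removed.
Alice's strategy B is strictly dominated by C (P2: 5>-3, P3: 9>0) and is removed.
For Bob, P2 strictly dominates P3 on the remaining rows (C: 6>5); eliminate P3.
Among the remaining strategies, none is strictly dominated by another pure strategy of the same player, so the elimination stops.
Surviving strategies — Alice: {C}; Bob: {P2}.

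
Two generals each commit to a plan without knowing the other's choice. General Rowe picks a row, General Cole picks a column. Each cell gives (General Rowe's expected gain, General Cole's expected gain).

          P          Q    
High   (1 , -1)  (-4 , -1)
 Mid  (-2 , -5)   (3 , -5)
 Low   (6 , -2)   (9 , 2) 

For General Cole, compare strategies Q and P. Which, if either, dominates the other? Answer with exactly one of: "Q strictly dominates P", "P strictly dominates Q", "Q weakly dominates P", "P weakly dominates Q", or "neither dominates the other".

Q's payoffs vs P's, by General Rowe's action — High: -1=-1, Mid: -5=-5, Low: 2>-2.
Q is at least as good everywhere and strictly better somewhere (tied only at High, Mid), so Q weakly but not strictly dominates P.

Q weakly dominates P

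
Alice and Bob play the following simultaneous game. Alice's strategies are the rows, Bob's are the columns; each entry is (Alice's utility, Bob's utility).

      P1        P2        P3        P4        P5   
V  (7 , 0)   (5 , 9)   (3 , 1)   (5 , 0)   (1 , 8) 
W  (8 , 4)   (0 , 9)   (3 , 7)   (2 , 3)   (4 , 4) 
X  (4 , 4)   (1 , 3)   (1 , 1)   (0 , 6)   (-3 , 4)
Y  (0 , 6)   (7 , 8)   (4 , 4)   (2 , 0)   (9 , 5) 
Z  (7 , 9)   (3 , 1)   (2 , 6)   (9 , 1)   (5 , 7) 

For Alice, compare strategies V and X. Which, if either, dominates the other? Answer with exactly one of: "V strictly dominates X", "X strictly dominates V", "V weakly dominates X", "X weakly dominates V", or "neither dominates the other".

V strictly dominates X

V's payoffs vs X's, by Bob's action — P1: 7>4, P2: 5>1, P3: 3>1, P4: 5>0, P5: 1>-3.
V gives a strictly higher payoff against each choice by Bob, so V strictly dominates X.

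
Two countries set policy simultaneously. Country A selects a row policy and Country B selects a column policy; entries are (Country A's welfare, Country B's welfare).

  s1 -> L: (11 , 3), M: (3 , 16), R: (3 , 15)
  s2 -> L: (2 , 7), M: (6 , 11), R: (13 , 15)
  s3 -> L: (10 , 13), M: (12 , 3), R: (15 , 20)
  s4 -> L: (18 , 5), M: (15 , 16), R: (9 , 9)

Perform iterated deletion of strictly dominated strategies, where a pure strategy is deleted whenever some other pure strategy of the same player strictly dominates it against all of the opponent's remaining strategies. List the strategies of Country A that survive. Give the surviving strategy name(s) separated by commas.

s3, s4

Country A's strategy s1 is strictly dominated by s4 (L: 18>11, M: 15>3, R: 9>3) and is removed.
Country A's strategy s2 is strictly dominated by s3 (L: 10>2, M: 12>6, R: 15>13) and is removed.
For Country B, R strictly dominates L on the remaining rows (s3: 20>13, s4: 9>5); eliminate L.
Among the remaining strategies, none is strictly dominated by another pure strategy of the same player, so the elimination stops.
Surviving strategies — Country A: {s3, s4}; Country B: {M, R}.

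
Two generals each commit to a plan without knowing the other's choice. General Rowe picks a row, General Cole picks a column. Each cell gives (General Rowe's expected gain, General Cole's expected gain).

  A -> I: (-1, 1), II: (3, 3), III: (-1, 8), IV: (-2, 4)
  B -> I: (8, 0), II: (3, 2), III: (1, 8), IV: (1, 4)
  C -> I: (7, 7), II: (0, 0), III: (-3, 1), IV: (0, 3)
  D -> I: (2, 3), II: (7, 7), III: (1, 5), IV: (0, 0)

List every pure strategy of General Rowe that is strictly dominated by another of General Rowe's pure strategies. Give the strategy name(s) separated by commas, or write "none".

D strictly dominates A — I: 2>-1, II: 7>3, III: 1>-1, IV: 0>-2.
Nothing dominates B: A at I (8>-1); C at I (8>7); D at I (8>2).
B strictly dominates C — I: 8>7, II: 3>0, III: 1>-3, IV: 1>0.
Nothing dominates D: A at I (2>-1); B at II (7>3); C at II (7>0).

A, C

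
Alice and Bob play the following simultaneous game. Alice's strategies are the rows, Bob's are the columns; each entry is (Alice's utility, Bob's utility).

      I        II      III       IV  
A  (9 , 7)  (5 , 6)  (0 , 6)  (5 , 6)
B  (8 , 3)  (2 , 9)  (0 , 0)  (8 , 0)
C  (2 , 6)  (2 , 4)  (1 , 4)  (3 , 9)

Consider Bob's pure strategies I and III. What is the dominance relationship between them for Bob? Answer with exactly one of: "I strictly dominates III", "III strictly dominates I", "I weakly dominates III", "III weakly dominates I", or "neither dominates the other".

Compare I to III across every action of Alice: A: 7>6, B: 3>0, C: 6>4.
Every comparison favours I, so I strictly dominates III.

I strictly dominates III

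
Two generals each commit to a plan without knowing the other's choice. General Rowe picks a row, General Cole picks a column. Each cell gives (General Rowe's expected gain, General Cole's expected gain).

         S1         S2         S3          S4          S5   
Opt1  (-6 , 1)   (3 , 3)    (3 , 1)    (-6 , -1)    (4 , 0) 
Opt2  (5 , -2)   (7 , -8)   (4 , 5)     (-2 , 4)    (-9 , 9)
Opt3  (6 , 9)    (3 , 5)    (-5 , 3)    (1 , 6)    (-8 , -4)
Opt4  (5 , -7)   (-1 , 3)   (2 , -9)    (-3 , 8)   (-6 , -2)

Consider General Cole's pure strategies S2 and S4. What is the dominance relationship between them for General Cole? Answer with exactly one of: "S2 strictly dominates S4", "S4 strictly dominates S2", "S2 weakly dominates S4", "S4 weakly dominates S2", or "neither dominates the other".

Compare S2 to S4 across every action of General Rowe: Opt1: 3>-1, Opt2: -8<4, Opt3: 5<6, Opt4: 3<8.
S2 does better at Opt1 but worse at Opt2, Opt3, Opt4; neither strategy dominates the other.

neither dominates the other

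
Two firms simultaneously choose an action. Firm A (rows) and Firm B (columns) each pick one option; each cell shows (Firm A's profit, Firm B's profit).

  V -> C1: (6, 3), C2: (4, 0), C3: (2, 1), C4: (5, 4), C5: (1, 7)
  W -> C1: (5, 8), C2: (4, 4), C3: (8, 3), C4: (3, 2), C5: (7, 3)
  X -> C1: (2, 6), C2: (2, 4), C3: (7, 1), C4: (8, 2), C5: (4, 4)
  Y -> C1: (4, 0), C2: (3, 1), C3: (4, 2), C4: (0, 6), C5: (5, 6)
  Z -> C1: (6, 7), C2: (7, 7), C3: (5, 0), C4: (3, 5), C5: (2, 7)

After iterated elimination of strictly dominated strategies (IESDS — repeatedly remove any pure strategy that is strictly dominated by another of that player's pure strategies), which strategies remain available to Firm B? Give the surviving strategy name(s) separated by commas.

C1, C2, C5

For Firm A, W strictly dominates Y on the remaining columns (C1: 5>4, C2: 4>3, C3: 8>4, C4: 3>0, C5: 7>5); eliminate Y.
For Firm B, C1 strictly dominates C3 on the remaining rows (V: 3>1, W: 8>3, X: 6>1, Z: 7>0); eliminate C3.
For Firm B, C5 strictly dominates C4 on the remaining rows (V: 7>4, W: 3>2, X: 4>2, Z: 7>5); eliminate C4.
For Firm A, W strictly dominates X on the remaining columns (C1: 5>2, C2: 4>2, C5: 7>4); eliminate X.
Among the remaining strategies, none is strictly dominated by another pure strategy of the same player, so the elimination stops.
Surviving strategies — Firm A: {V, W, Z}; Firm B: {C1, C2, C5}.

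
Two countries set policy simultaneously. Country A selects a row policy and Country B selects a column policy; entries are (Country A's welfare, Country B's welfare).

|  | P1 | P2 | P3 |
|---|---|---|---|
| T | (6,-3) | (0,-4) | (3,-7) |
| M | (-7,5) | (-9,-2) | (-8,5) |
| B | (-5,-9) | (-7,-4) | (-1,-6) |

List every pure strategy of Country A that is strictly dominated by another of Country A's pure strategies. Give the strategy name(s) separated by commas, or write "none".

M, B

T: no other strategy beats it everywhere (M at P1 (6>-7); B at P1 (6>-5)).
M: dominated, since T does at least as well everywhere (P1: 6>-7, P2: 0>-9, P3: 3>-8).
B is strictly dominated by T (P1: 6>-5, P2: 0>-7, P3: 3>-1).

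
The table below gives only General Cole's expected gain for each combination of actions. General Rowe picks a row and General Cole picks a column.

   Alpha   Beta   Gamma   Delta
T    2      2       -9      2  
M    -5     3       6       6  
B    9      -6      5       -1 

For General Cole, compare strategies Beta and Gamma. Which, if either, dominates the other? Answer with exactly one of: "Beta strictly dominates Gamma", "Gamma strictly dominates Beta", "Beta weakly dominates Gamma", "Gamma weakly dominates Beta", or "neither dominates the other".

Beta's payoffs vs Gamma's, by General Rowe's action — T: 2>-9, M: 3<6, B: -6<5.
Beta does better at T but worse at M, B; neither strategy dominates the other.

neither dominates the other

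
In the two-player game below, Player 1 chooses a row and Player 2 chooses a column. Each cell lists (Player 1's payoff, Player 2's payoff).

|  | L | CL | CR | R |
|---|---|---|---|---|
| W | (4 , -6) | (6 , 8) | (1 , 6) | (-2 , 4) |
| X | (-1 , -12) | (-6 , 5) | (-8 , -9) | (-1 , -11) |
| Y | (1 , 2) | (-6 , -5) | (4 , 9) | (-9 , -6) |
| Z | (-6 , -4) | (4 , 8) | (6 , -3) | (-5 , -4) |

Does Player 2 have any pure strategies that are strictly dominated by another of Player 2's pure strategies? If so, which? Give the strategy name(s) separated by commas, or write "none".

L, R

CR strictly dominates L — W: 6>-6, X: -9>-12, Y: 9>2, Z: -3>-4.
CL is not dominated — it holds its own against L at W (8>-6); CR at W (8>6); R at W (8>4).
Nothing dominates CR: L at W (6>-6); CL at Y (9>-5); R at W (6>4).
R is strictly dominated by CL (W: 8>4, X: 5>-11, Y: -5>-6, Z: 8>-4).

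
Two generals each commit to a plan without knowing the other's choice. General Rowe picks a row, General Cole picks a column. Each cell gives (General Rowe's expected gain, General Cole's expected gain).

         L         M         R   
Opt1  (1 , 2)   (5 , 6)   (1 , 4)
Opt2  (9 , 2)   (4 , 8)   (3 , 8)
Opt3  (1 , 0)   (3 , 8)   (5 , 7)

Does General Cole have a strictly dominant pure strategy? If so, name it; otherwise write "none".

L fails to dominate M at Opt1 (2<6).
M fails to dominate R at Opt2 (8=8).
R fails to dominate M at Opt1 (4<6).
No single strategy dominates all the others.

none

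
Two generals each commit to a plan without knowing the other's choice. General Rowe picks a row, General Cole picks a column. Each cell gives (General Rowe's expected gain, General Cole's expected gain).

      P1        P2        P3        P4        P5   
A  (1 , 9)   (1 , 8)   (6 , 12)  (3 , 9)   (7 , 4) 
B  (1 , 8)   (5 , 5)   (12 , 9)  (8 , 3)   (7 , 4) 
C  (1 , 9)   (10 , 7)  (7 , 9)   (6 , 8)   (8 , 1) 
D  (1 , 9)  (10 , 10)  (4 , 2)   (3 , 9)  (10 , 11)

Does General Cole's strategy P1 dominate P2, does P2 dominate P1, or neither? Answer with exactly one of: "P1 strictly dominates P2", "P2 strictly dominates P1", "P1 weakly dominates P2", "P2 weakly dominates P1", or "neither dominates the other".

P1's payoffs vs P2's, by General Rowe's action — A: 9>8, B: 8>5, C: 9>7, D: 9<10.
P1 does better at A, B, C but worse at D; neither strategy dominates the other.

neither dominates the other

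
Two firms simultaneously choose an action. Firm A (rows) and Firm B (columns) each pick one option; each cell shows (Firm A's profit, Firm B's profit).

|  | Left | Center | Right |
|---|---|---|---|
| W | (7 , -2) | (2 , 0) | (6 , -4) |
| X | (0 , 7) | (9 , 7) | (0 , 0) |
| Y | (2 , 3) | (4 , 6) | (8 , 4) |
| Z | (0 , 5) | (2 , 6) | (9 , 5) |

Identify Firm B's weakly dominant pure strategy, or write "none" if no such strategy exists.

Center

Center vs Left: W: 0>-2, X: 7=7, Y: 6>3, Z: 6>5.
Center vs Right: W: 0>-4, X: 7>0, Y: 6>4, Z: 6>5.
Center is at least as good as every other strategy against every opponent action, so it is weakly dominant.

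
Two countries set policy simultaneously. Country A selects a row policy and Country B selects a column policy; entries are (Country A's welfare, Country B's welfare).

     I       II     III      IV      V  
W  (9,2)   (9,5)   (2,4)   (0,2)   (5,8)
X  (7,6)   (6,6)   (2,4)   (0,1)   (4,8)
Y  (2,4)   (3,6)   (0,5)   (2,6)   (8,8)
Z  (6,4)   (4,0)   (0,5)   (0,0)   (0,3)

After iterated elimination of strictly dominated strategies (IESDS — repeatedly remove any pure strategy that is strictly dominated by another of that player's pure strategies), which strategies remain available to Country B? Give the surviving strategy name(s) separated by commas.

V

For Country B, V strictly dominates II on the remaining rows (W: 8>5, X: 8>6, Y: 8>6, Z: 3>0); eliminate II.
Country B's strategy IV is strictly dominated by V (W: 8>2, X: 8>1, Y: 8>6, Z: 3>0) and is removed.
Row Z is eliminated: W beats it against every remaining column (I: 9>6, III: 2>0, V: 5>0).
Column I is eliminated: V beats it against every remaining row (W: 8>2, X: 8>6, Y: 8>4).
Country B's strategy III is strictly dominated by V (W: 8>4, X: 8>4, Y: 8>5) and is removed.
Row W is eliminated: Y beats it against every remaining column (V: 8>5).
Country A's strategy X is strictly dominated by Y (V: 8>4) and is removed.
Among the remaining strategies, none is strictly dominated by another pure strategy of the same player, so the elimination stops.
Surviving strategies — Country A: {Y}; Country B: {V}.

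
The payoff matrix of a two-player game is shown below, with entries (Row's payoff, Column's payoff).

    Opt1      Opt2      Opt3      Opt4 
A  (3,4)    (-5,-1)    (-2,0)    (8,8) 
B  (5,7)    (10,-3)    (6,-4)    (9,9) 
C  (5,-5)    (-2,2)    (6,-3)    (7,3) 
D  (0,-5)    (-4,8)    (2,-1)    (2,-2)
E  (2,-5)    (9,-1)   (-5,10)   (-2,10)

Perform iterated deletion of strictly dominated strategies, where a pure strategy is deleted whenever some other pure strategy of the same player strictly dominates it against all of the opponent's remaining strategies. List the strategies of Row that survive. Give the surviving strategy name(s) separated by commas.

Row's strategy A is strictly dominated by B (Opt1: 5>3, Opt2: 10>-5, Opt3: 6>-2, Opt4: 9>8) and is removed.
Row D is eliminated: B beats it against every remaining column (Opt1: 5>0, Opt2: 10>-4, Opt3: 6>2, Opt4: 9>2).
Row E is eliminated: B beats it against every remaining column (Opt1: 5>2, Opt2: 10>9, Opt3: 6>-5, Opt4: 9>-2).
Column Opt1 is eliminated: Opt4 beats it against every remaining row (B: 9>7, C: 3>-5).
Column's strategy Opt2 is strictly dominated by Opt4 (B: 9>-3, C: 3>2) and is removed.
For Column, Opt4 strictly dominates Opt3 on the remaining rows (B: 9>-4, C: 3>-3); eliminate Opt3.
Row C is eliminated: B beats it against every remaining column (Opt4: 9>7).
Among the remaining strategies, none is strictly dominated by another pure strategy of the same player, so the elimination stops.
Surviving strategies — Row: {B}; Column: {Opt4}.

B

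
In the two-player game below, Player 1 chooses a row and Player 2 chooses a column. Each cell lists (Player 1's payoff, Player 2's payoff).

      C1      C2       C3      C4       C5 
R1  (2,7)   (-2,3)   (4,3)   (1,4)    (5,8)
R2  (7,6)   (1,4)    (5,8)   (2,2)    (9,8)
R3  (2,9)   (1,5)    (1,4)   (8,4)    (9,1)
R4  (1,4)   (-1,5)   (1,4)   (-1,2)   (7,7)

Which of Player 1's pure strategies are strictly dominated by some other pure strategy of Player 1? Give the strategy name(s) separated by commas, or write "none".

R1: dominated, since R2 does at least as well everywhere (C1: 7>2, C2: 1>-2, C3: 5>4, C4: 2>1, C5: 9>5).
Nothing dominates R2: R1 at C1 (7>2); R3 at C1 (7>2); R4 at C1 (7>1).
Nothing dominates R3: R1 at C1 (2=2); R2 at C2 (1=1); R4 at C1 (2>1).
R2 strictly dominates R4 — C1: 7>1, C2: 1>-1, C3: 5>1, C4: 2>-1, C5: 9>7.

R1, R4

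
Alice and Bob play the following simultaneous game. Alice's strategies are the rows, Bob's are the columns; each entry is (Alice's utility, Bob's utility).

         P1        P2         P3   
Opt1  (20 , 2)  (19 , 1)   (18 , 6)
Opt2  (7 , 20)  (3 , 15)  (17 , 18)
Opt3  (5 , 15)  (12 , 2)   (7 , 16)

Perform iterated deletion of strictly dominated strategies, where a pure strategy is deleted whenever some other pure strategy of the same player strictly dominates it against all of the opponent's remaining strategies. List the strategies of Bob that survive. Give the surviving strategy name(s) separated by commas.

For Alice, Opt1 strictly dominates Opt2 on the remaining columns (P1: 20>7, P2: 19>3, P3: 18>17); eliminate Opt2.
Alice's strategy Opt3 is strictly dominated by Opt1 (P1: 20>5, P2: 19>12, P3: 18>7) and is removed.
Bob's strategy P1 is strictly dominated by P3 (Opt1: 6>2) and is removed.
Bob's strategy P2 is strictly dominated by P3 (Opt1: 6>1) and is removed.
Among the remaining strategies, none is strictly dominated by another pure strategy of the same player, so the elimination stops.
Surviving strategies — Alice: {Opt1}; Bob: {P3}.

P3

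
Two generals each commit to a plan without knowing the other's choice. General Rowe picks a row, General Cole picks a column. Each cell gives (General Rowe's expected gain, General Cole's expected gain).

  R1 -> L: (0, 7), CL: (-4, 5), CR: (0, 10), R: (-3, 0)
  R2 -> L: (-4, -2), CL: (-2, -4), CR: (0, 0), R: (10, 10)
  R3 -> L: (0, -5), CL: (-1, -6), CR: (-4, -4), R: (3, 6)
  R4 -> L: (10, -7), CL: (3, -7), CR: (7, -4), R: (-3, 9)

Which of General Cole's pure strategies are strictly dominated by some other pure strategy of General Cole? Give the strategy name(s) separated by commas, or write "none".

L, CL

L is strictly dominated by CR (R1: 10>7, R2: 0>-2, R3: -4>-5, R4: -4>-7).
CL is strictly dominated by CR (R1: 10>5, R2: 0>-4, R3: -4>-6, R4: -4>-7).
Nothing dominates CR: L at R1 (10>7); CL at R1 (10>5); R at R1 (10>0).
R: no other strategy beats it everywhere (L at R2 (10>-2); CL at R2 (10>-4); CR at R2 (10>0)).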